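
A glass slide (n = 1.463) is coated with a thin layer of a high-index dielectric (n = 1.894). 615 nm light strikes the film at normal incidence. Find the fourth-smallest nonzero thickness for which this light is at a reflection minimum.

Ray reflecting at the top interface goes from n = 1.0 toward n = 1.894: a half-wave phase shift.
At the lower boundary (n = 1.894 to n = 1.463) the reflected ray undergoes no phase shift.
Exactly one π shift → a net half-wave offset.
With one net inversion, destructive interference in reflection requires 2 n t = m λ.
The fourth-smallest nonzero thickness corresponds to m = 4: t = m λ / (2 n) = 4.00 × 615 / (2 × 1.894) = 649 nm.

649 nm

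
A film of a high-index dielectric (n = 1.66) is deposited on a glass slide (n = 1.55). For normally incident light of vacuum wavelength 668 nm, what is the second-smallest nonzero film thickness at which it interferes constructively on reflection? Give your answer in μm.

0.302 μm

Top surface (1.0 → 1.66): reflection off a higher-index medium gives a half-wave phase shift.
Ray reflecting at the bottom interface goes from n = 1.66 toward n = 1.55: no phase shift.
Net: one phase inversion between the two reflected rays.
With one net inversion, constructive interference in reflection requires 2 n t = (m + ½) λ.
The second-smallest nonzero thickness corresponds to m = 1: t = (m + ½) λ / (2 n) = 1.50 × 668 / (2 × 1.66) = 302 nm.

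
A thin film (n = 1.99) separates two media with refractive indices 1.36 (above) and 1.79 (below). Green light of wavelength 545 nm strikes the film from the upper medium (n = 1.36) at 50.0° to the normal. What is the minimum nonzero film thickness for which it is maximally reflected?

Top surface (1.36 → 1.99): reflection off a higher-index medium gives a half-wave phase shift.
Bottom surface (1.99 → 1.79): reflection off a lower-index medium gives no phase shift.
The two reflections differ by half a wavelength.
For strong reflection here: 2 n t cos θ_r = (m + ½) λ.
Snell's law: 1.36 sin 50.0° = 1.99 sin θ_r → sin θ_r = 0.524, cos θ_r = 0.852.
Minimum at m = 0: t = λ / (4 n cos θ_r) = 545 / (4 × 1.99 × 0.852) = 80.4 nm.

80.4 nm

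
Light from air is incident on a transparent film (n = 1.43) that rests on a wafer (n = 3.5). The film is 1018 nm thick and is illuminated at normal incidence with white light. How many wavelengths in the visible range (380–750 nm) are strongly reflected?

Ray reflecting at the top interface goes from n = 1.0 toward n = 1.43: a half-wave phase shift.
Ray reflecting at the bottom interface goes from n = 1.43 toward n = 3.5: a half-wave phase shift.
Net: no relative phase inversion (both shifts match).
For strong reflection here: 2 n t = m λ.
λ = 2 n t / m = 2911 / m nm.
m=3: 970 nm (IR); m=4: 728 nm (visible); m=5: 582 nm (visible); m=6: 485 nm (visible); m=7: 416 nm (visible); m=8: 364 nm (UV).

4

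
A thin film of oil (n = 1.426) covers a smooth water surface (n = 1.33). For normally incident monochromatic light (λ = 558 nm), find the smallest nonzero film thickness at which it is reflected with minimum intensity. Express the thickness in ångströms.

At the upper boundary (n = 1.0 to n = 1.426) the reflected ray undergoes a half-wave phase shift.
Bottom surface (1.426 → 1.33): reflection off a lower-index medium gives no phase shift.
Net: one phase inversion between the two reflected rays.
For dark reflection here: 2 n t = m λ.
Minimum nonzero at m = 1: t = λ / (2 n) = 558 / (2 × 1.426) = 196 nm.

1957 Å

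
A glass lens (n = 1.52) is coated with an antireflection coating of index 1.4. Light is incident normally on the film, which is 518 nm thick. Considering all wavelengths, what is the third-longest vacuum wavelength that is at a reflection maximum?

Top surface (1.0 → 1.4): reflection off a higher-index medium gives a half-wave phase shift.
Ray reflecting at the bottom interface goes from n = 1.4 toward n = 1.52: a half-wave phase shift.
The two reflections carry the same phase change, so no net offset.
For strong reflection here: 2 n t = m λ.
λ = 2 n t / m. The third-longest wavelength is m = 3: λ = 2 × 1.4 × 518 / 3.00 = 483 nm.

483 nm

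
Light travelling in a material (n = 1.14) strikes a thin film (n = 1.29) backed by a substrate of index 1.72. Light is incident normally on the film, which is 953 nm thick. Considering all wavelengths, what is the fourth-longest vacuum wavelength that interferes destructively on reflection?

Top surface (1.14 → 1.29): reflection off a higher-index medium gives a half-wave phase shift.
At the lower boundary (n = 1.29 to n = 1.72) the reflected ray undergoes a half-wave phase shift.
The two reflections carry the same phase change, so no net offset.
With no net inversion, destructive interference in reflection requires 2 n t = (m + ½) λ.
λ = 2 n t / (m + ½). The fourth-longest wavelength is m = 3: λ = 2 × 1.29 × 953 / 3.50 = 702 nm.

702 nm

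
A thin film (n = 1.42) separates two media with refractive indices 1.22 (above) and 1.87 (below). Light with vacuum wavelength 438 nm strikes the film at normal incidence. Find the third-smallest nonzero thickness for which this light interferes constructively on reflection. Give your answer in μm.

Top surface (1.22 → 1.42): reflection off a higher-index medium gives a half-wave phase shift.
Bottom surface (1.42 → 1.87): reflection off a higher-index medium gives a half-wave phase shift.
Net: no relative phase inversion (both shifts match).
For maximum reflection here: 2 n t = m λ.
The third-smallest nonzero thickness corresponds to m = 3: t = m λ / (2 n) = 3.00 × 438 / (2 × 1.42) = 463 nm.

0.463 μm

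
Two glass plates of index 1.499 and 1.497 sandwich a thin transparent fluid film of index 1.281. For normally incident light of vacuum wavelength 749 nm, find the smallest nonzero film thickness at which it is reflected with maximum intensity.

At the upper boundary (n = 1.499 to n = 1.281) the reflected ray undergoes no phase shift.
At the lower boundary (n = 1.281 to n = 1.497) the reflected ray undergoes a half-wave phase shift.
Exactly one π shift → a net half-wave offset.
With one net inversion, constructive interference in reflection requires 2 n t = (m + ½) λ.
Minimum at m = 0: t = λ / (4 n) = 749 / (4 × 1.281) = 146 nm.

146 nm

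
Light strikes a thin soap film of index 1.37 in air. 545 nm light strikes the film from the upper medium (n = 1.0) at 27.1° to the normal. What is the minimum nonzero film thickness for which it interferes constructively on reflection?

105 nm

At the upper boundary (n = 1.0 to n = 1.37) the reflected ray undergoes a half-wave phase shift.
Bottom surface (1.37 → 1.0): reflection off a lower-index medium gives no phase shift.
Net: one phase inversion between the two reflected rays.
With one net inversion, constructive interference in reflection requires 2 n t cos θ_r = (m + ½) λ.
Snell's law: 1.0 sin 27.1° = 1.37 sin θ_r → sin θ_r = 0.333, cos θ_r = 0.943.
Minimum at m = 0: t = λ / (4 n cos θ_r) = 545 / (4 × 1.37 × 0.943) = 105 nm.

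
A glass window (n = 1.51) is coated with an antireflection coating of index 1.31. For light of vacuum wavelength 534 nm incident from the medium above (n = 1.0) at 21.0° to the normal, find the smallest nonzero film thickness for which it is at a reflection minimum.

Top surface (1.0 → 1.31): reflection off a higher-index medium gives a half-wave phase shift.
At the lower boundary (n = 1.31 to n = 1.51) the reflected ray undergoes a half-wave phase shift.
Zero or two π shifts → no net half-wave offset.
So the condition for destructive reflection is 2 n t cos θ_r = (m + ½) λ.
Snell's law: 1.0 sin 21.0° = 1.31 sin θ_r → sin θ_r = 0.274, cos θ_r = 0.962.
Minimum at m = 0: t = λ / (4 n cos θ_r) = 534 / (4 × 1.31 × 0.962) = 106 nm.

106 nm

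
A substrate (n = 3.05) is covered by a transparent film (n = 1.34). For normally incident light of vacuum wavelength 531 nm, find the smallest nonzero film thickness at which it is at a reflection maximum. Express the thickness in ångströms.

Top surface (1.0 → 1.34): reflection off a higher-index medium gives a half-wave phase shift.
Ray reflecting at the bottom interface goes from n = 1.34 toward n = 3.05: a half-wave phase shift.
Zero or two π shifts → no net half-wave offset.
So the condition for constructive reflection is 2 n t = m λ.
Minimum nonzero at m = 1: t = λ / (2 n) = 531 / (2 × 1.34) = 198 nm.

1981 Å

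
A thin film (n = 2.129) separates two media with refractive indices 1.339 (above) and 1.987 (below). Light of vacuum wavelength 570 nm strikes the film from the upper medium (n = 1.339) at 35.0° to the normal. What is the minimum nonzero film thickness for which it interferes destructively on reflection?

144 nm

Top surface (1.339 → 2.129): reflection off a higher-index medium gives a half-wave phase shift.
At the lower boundary (n = 2.129 to n = 1.987) the reflected ray undergoes no phase shift.
Net: one phase inversion between the two reflected rays.
So the condition for destructive reflection is 2 n t cos θ_r = m λ.
Snell's law: 1.339 sin 35.0° = 2.129 sin θ_r → sin θ_r = 0.361, cos θ_r = 0.933.
Minimum nonzero at m = 1: t = λ / (2 n cos θ_r) = 570 / (2 × 2.129 × 0.933) = 144 nm.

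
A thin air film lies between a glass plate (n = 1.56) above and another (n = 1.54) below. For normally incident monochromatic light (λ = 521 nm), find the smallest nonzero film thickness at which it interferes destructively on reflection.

261 nm

At the upper boundary (n = 1.56 to n = 1.0) the reflected ray undergoes no phase shift.
Ray reflecting at the bottom interface goes from n = 1.0 toward n = 1.54: a half-wave phase shift.
The two reflections differ by half a wavelength.
So the condition for destructive reflection is 2 n t = m λ.
Minimum nonzero at m = 1: t = λ / (2 n) = 521 / (2 × 1.0) = 261 nm.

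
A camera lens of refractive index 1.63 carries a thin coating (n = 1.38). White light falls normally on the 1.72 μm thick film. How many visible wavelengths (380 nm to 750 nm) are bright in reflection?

6

At the upper boundary (n = 1.0 to n = 1.38) the reflected ray undergoes a half-wave phase shift.
Ray reflecting at the bottom interface goes from n = 1.38 toward n = 1.63: a half-wave phase shift.
The two reflections carry the same phase change, so no net offset.
So the condition for constructive reflection is 2 n t = m λ.
λ = 2 n t / m = 4747 / m nm.
m=6: 791 nm (IR); m=7: 678 nm (visible); m=8: 593 nm (visible); m=9: 527 nm (visible); m=10: 475 nm (visible); m=11: 432 nm (visible); m=12: 396 nm (visible); m=13: 365 nm (UV).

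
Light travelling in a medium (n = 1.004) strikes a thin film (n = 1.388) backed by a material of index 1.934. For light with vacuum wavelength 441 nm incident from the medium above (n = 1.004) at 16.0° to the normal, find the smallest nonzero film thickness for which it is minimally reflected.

81.1 nm

Top surface (1.004 → 1.388): reflection off a higher-index medium gives a half-wave phase shift.
Ray reflecting at the bottom interface goes from n = 1.388 toward n = 1.934: a half-wave phase shift.
Zero or two π shifts → no net half-wave offset.
So the condition for destructive reflection is 2 n t cos θ_r = (m + ½) λ.
Snell's law: 1.004 sin 16.0° = 1.388 sin θ_r → sin θ_r = 0.199, cos θ_r = 0.980.
Minimum at m = 0: t = λ / (4 n cos θ_r) = 441 / (4 × 1.388 × 0.980) = 81.1 nm.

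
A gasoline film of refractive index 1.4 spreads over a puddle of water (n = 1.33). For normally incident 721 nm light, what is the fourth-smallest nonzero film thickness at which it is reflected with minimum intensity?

1030 nm

Top surface (1.0 → 1.4): reflection off a higher-index medium gives a half-wave phase shift.
Bottom surface (1.4 → 1.33): reflection off a lower-index medium gives no phase shift.
The two reflections differ by half a wavelength.
So the condition for destructive reflection is 2 n t = m λ.
The fourth-smallest nonzero thickness corresponds to m = 4: t = m λ / (2 n) = 4.00 × 721 / (2 × 1.4) = 1030 nm.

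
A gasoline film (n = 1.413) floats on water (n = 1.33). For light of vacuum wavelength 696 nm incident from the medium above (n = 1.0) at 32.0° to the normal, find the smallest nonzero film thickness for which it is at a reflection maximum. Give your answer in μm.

0.133 μm

Ray reflecting at the top interface goes from n = 1.0 toward n = 1.413: a half-wave phase shift.
At the lower boundary (n = 1.413 to n = 1.33) the reflected ray undergoes no phase shift.
Exactly one π shift → a net half-wave offset.
So the condition for constructive reflection is 2 n t cos θ_r = (m + ½) λ.
Snell's law: 1.0 sin 32.0° = 1.413 sin θ_r → sin θ_r = 0.375, cos θ_r = 0.927.
Minimum at m = 0: t = λ / (4 n cos θ_r) = 696 / (4 × 1.413 × 0.927) = 133 nm.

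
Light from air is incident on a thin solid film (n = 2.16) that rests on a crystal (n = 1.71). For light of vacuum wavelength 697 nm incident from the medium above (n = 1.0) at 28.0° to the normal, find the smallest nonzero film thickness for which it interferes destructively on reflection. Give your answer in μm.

At the upper boundary (n = 1.0 to n = 2.16) the reflected ray undergoes a half-wave phase shift.
Bottom surface (2.16 → 1.71): reflection off a lower-index medium gives no phase shift.
Exactly one π shift → a net half-wave offset.
So the condition for destructive reflection is 2 n t cos θ_r = m λ.
Snell's law: 1.0 sin 28.0° = 2.16 sin θ_r → sin θ_r = 0.217, cos θ_r = 0.976.
Minimum nonzero at m = 1: t = λ / (2 n cos θ_r) = 697 / (2 × 2.16 × 0.976) = 165 nm.

0.165 μm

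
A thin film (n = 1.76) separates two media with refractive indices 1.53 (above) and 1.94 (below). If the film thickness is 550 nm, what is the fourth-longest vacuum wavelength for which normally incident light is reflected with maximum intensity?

At the upper boundary (n = 1.53 to n = 1.76) the reflected ray undergoes a half-wave phase shift.
Bottom surface (1.76 → 1.94): reflection off a higher-index medium gives a half-wave phase shift.
Zero or two π shifts → no net half-wave offset.
With no net inversion, constructive interference in reflection requires 2 n t = m λ.
λ = 2 n t / m. The fourth-longest wavelength is m = 4: λ = 2 × 1.76 × 550 / 4.00 = 484 nm.

484 nm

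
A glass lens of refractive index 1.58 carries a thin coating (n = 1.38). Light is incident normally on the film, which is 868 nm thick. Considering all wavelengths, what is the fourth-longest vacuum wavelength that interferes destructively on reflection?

684 nm

At the upper boundary (n = 1.0 to n = 1.38) the reflected ray undergoes a half-wave phase shift.
Ray reflecting at the bottom interface goes from n = 1.38 toward n = 1.58: a half-wave phase shift.
Zero or two π shifts → no net half-wave offset.
For dark reflection here: 2 n t = (m + ½) λ.
λ = 2 n t / (m + ½). The fourth-longest wavelength is m = 3: λ = 2 × 1.38 × 868 / 3.50 = 684 nm.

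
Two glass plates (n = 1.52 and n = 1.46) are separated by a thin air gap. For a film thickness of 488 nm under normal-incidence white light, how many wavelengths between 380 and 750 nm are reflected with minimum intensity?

1

At the upper boundary (n = 1.52 to n = 1.0) the reflected ray undergoes no phase shift.
Bottom surface (1.0 → 1.46): reflection off a higher-index medium gives a half-wave phase shift.
The two reflections differ by half a wavelength.
So the condition for destructive reflection is 2 n t = m λ.
λ = 2 n t / m = 976 / m nm.
m=1: 976 nm (IR); m=2: 488 nm (visible); m=3: 325 nm (UV).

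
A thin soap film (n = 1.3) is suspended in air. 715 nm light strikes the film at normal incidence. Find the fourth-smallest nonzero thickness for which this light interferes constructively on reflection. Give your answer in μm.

At the upper boundary (n = 1.0 to n = 1.3) the reflected ray undergoes a half-wave phase shift.
At the lower boundary (n = 1.3 to n = 1.0) the reflected ray undergoes no phase shift.
The two reflections differ by half a wavelength.
For maximum reflection here: 2 n t = (m + ½) λ.
The fourth-smallest nonzero thickness corresponds to m = 3: t = (m + ½) λ / (2 n) = 3.50 × 715 / (2 × 1.3) = 963 nm.

0.963 μm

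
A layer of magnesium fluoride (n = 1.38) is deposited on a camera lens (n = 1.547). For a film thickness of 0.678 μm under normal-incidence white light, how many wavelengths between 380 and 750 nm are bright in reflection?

Ray reflecting at the top interface goes from n = 1.0 toward n = 1.38: a half-wave phase shift.
At the lower boundary (n = 1.38 to n = 1.547) the reflected ray undergoes a half-wave phase shift.
Net: no relative phase inversion (both shifts match).
For strong reflection here: 2 n t = m λ.
λ = 2 n t / m = 1871 / m nm.
m=2: 936 nm (IR); m=3: 624 nm (visible); m=4: 468 nm (visible); m=5: 374 nm (UV).

2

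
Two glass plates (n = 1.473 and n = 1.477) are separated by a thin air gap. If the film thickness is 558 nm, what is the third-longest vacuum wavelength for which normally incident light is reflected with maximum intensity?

446 nm

Ray reflecting at the top interface goes from n = 1.473 toward n = 1.0: no phase shift.
Bottom surface (1.0 → 1.477): reflection off a higher-index medium gives a half-wave phase shift.
Net: one phase inversion between the two reflected rays.
So the condition for constructive reflection is 2 n t = (m + ½) λ.
λ = 2 n t / (m + ½). The third-longest wavelength is m = 2: λ = 2 × 1.0 × 558 / 2.50 = 446 nm.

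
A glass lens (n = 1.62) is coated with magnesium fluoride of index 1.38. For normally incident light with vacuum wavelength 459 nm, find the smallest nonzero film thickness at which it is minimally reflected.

83.2 nm

Top surface (1.0 → 1.38): reflection off a higher-index medium gives a half-wave phase shift.
Ray reflecting at the bottom interface goes from n = 1.38 toward n = 1.62: a half-wave phase shift.
Net: no relative phase inversion (both shifts match).
With no net inversion, destructive interference in reflection requires 2 n t = (m + ½) λ.
Minimum at m = 0: t = λ / (4 n) = 459 / (4 × 1.38) = 83.2 nm.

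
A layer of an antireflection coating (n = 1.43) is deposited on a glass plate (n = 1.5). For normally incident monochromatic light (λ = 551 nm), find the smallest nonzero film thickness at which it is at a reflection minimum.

Ray reflecting at the top interface goes from n = 1.0 toward n = 1.43: a half-wave phase shift.
Bottom surface (1.43 → 1.5): reflection off a higher-index medium gives a half-wave phase shift.
Zero or two π shifts → no net half-wave offset.
So the condition for destructive reflection is 2 n t = (m + ½) λ.
Minimum at m = 0: t = λ / (4 n) = 551 / (4 × 1.43) = 96.3 nm.

96.3 nm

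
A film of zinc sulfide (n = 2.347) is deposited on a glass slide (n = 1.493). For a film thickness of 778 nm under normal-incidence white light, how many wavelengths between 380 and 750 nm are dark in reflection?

5

At the upper boundary (n = 1.0 to n = 2.347) the reflected ray undergoes a half-wave phase shift.
At the lower boundary (n = 2.347 to n = 1.493) the reflected ray undergoes no phase shift.
The two reflections differ by half a wavelength.
With one net inversion, destructive interference in reflection requires 2 n t = m λ.
λ = 2 n t / m = 3652 / m nm.
m=4: 913 nm (IR); m=5: 730 nm (visible); m=6: 609 nm (visible); m=7: 522 nm (visible); m=8: 456 nm (visible); m=9: 406 nm (visible); m=10: 365 nm (UV).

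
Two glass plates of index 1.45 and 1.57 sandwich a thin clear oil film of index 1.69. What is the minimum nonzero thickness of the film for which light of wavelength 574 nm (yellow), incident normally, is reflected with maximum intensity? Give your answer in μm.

0.0849 μm

Ray reflecting at the top interface goes from n = 1.45 toward n = 1.69: a half-wave phase shift.
At the lower boundary (n = 1.69 to n = 1.57) the reflected ray undergoes no phase shift.
Net: one phase inversion between the two reflected rays.
For bright reflection here: 2 n t = (m + ½) λ.
Minimum at m = 0: t = λ / (4 n) = 574 / (4 × 1.69) = 84.9 nm.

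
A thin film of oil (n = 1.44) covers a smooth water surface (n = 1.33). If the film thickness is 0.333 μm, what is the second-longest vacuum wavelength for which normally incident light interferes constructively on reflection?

639 nm

At the upper boundary (n = 1.0 to n = 1.44) the reflected ray undergoes a half-wave phase shift.
At the lower boundary (n = 1.44 to n = 1.33) the reflected ray undergoes no phase shift.
Net: one phase inversion between the two reflected rays.
With one net inversion, constructive interference in reflection requires 2 n t = (m + ½) λ.
λ = 2 n t / (m + ½). The second-longest wavelength is m = 1: λ = 2 × 1.44 × 333 / 1.50 = 639 nm.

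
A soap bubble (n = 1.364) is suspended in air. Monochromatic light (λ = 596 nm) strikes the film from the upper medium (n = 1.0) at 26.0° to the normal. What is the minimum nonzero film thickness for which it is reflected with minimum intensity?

Top surface (1.0 → 1.364): reflection off a higher-index medium gives a half-wave phase shift.
Bottom surface (1.364 → 1.0): reflection off a lower-index medium gives no phase shift.
Net: one phase inversion between the two reflected rays.
For dark reflection here: 2 n t cos θ_r = m λ.
Snell's law: 1.0 sin 26.0° = 1.364 sin θ_r → sin θ_r = 0.321, cos θ_r = 0.947.
Minimum nonzero at m = 1: t = λ / (2 n cos θ_r) = 596 / (2 × 1.364 × 0.947) = 231 nm.

231 nm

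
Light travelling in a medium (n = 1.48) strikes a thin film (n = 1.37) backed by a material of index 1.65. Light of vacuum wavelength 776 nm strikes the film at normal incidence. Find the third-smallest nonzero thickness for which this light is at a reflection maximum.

Top surface (1.48 → 1.37): reflection off a lower-index medium gives no phase shift.
At the lower boundary (n = 1.37 to n = 1.65) the reflected ray undergoes a half-wave phase shift.
The two reflections differ by half a wavelength.
With one net inversion, constructive interference in reflection requires 2 n t = (m + ½) λ.
The third-smallest nonzero thickness corresponds to m = 2: t = (m + ½) λ / (2 n) = 2.50 × 776 / (2 × 1.37) = 708 nm.

708 nm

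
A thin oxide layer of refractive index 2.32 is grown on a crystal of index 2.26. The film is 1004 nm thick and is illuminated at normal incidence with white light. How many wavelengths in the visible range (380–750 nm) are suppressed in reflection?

Ray reflecting at the top interface goes from n = 1.0 toward n = 2.32: a half-wave phase shift.
Ray reflecting at the bottom interface goes from n = 2.32 toward n = 2.26: no phase shift.
Exactly one π shift → a net half-wave offset.
With one net inversion, destructive interference in reflection requires 2 n t = m λ.
λ = 2 n t / m = 4659 / m nm.
m=6: 776 nm (IR); m=7: 666 nm (visible); m=8: 582 nm (visible); m=9: 518 nm (visible); m=10: 466 nm (visible); m=11: 424 nm (visible); m=12: 388 nm (visible); m=13: 358 nm (UV).

6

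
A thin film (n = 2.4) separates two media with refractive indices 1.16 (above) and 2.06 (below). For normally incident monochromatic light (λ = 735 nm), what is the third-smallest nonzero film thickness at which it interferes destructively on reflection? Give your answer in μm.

0.459 μm

Top surface (1.16 → 2.4): reflection off a higher-index medium gives a half-wave phase shift.
Ray reflecting at the bottom interface goes from n = 2.4 toward n = 2.06: no phase shift.
Exactly one π shift → a net half-wave offset.
With one net inversion, destructive interference in reflection requires 2 n t = m λ.
The third-smallest nonzero thickness corresponds to m = 3: t = m λ / (2 n) = 3.00 × 735 / (2 × 2.4) = 459 nm.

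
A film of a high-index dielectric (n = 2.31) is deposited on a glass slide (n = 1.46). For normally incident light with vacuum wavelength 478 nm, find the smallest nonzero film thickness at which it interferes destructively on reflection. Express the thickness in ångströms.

At the upper boundary (n = 1.0 to n = 2.31) the reflected ray undergoes a half-wave phase shift.
Bottom surface (2.31 → 1.46): reflection off a lower-index medium gives no phase shift.
Net: one phase inversion between the two reflected rays.
For minimum reflection here: 2 n t = m λ.
Minimum nonzero at m = 1: t = λ / (2 n) = 478 / (2 × 2.31) = 103 nm.

1035 Å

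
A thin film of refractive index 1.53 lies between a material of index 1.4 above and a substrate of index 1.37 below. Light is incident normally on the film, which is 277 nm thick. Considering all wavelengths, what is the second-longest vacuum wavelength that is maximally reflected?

565 nm

Top surface (1.4 → 1.53): reflection off a higher-index medium gives a half-wave phase shift.
Ray reflecting at the bottom interface goes from n = 1.53 toward n = 1.37: no phase shift.
Net: one phase inversion between the two reflected rays.
So the condition for constructive reflection is 2 n t = (m + ½) λ.
λ = 2 n t / (m + ½). The second-longest wavelength is m = 1: λ = 2 × 1.53 × 277 / 1.50 = 565 nm.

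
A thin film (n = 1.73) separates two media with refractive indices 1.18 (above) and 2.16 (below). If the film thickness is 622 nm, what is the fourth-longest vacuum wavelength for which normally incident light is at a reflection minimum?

615 nm

Top surface (1.18 → 1.73): reflection off a higher-index medium gives a half-wave phase shift.
Ray reflecting at the bottom interface goes from n = 1.73 toward n = 2.16: a half-wave phase shift.
The two reflections carry the same phase change, so no net offset.
So the condition for destructive reflection is 2 n t = (m + ½) λ.
λ = 2 n t / (m + ½). The fourth-longest wavelength is m = 3: λ = 2 × 1.73 × 622 / 3.50 = 615 nm.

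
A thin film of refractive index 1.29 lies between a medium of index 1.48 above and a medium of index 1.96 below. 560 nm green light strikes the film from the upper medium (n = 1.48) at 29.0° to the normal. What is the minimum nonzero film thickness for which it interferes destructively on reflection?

At the upper boundary (n = 1.48 to n = 1.29) the reflected ray undergoes no phase shift.
At the lower boundary (n = 1.29 to n = 1.96) the reflected ray undergoes a half-wave phase shift.
The two reflections differ by half a wavelength.
For dark reflection here: 2 n t cos θ_r = m λ.
Snell's law: 1.48 sin 29.0° = 1.29 sin θ_r → sin θ_r = 0.556, cos θ_r = 0.831.
Minimum nonzero at m = 1: t = λ / (2 n cos θ_r) = 560 / (2 × 1.29 × 0.831) = 261 nm.

261 nm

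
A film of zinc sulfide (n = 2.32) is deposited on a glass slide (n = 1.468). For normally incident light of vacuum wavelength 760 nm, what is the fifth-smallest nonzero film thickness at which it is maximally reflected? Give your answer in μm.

0.737 μm

Top surface (1.0 → 2.32): reflection off a higher-index medium gives a half-wave phase shift.
At the lower boundary (n = 2.32 to n = 1.468) the reflected ray undergoes no phase shift.
Exactly one π shift → a net half-wave offset.
So the condition for constructive reflection is 2 n t = (m + ½) λ.
The fifth-smallest nonzero thickness corresponds to m = 4: t = (m + ½) λ / (2 n) = 4.50 × 760 / (2 × 2.32) = 737 nm.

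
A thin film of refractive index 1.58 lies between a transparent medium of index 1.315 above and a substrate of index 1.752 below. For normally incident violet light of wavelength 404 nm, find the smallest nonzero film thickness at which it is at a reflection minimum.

63.9 nm

Top surface (1.315 → 1.58): reflection off a higher-index medium gives a half-wave phase shift.
At the lower boundary (n = 1.58 to n = 1.752) the reflected ray undergoes a half-wave phase shift.
Zero or two π shifts → no net half-wave offset.
For minimum reflection here: 2 n t = (m + ½) λ.
Minimum at m = 0: t = λ / (4 n) = 404 / (4 × 1.58) = 63.9 nm.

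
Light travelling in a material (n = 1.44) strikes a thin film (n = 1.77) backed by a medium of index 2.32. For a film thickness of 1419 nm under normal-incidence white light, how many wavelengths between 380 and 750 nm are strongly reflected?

7

Ray reflecting at the top interface goes from n = 1.44 toward n = 1.77: a half-wave phase shift.
Ray reflecting at the bottom interface goes from n = 1.77 toward n = 2.32: a half-wave phase shift.
Zero or two π shifts → no net half-wave offset.
For bright reflection here: 2 n t = m λ.
λ = 2 n t / m = 5023 / m nm.
m=6: 837 nm (IR); m=7: 718 nm (visible); m=8: 628 nm (visible); m=9: 558 nm (visible); m=10: 502 nm (visible); m=11: 457 nm (visible); m=12: 419 nm (visible); m=13: 386 nm (visible); m=14: 359 nm (UV).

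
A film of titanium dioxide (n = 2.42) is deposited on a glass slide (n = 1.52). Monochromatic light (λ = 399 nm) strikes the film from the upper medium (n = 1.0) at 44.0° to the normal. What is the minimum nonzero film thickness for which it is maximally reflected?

At the upper boundary (n = 1.0 to n = 2.42) the reflected ray undergoes a half-wave phase shift.
At the lower boundary (n = 2.42 to n = 1.52) the reflected ray undergoes no phase shift.
The two reflections differ by half a wavelength.
For bright reflection here: 2 n t cos θ_r = (m + ½) λ.
Snell's law: 1.0 sin 44.0° = 2.42 sin θ_r → sin θ_r = 0.287, cos θ_r = 0.958.
Minimum at m = 0: t = λ / (4 n cos θ_r) = 399 / (4 × 2.42 × 0.958) = 43.0 nm.

43.0 nm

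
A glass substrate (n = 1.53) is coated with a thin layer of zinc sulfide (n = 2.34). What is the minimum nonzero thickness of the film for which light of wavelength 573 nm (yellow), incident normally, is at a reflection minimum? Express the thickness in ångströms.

1224 Å

At the upper boundary (n = 1.0 to n = 2.34) the reflected ray undergoes a half-wave phase shift.
Bottom surface (2.34 → 1.53): reflection off a lower-index medium gives no phase shift.
Net: one phase inversion between the two reflected rays.
With one net inversion, destructive interference in reflection requires 2 n t = m λ.
Minimum nonzero at m = 1: t = λ / (2 n) = 573 / (2 × 2.34) = 122 nm.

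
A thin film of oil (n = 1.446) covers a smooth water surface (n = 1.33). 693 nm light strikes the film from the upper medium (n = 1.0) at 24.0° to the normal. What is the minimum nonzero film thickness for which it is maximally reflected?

Top surface (1.0 → 1.446): reflection off a higher-index medium gives a half-wave phase shift.
At the lower boundary (n = 1.446 to n = 1.33) the reflected ray undergoes no phase shift.
Exactly one π shift → a net half-wave offset.
With one net inversion, constructive interference in reflection requires 2 n t cos θ_r = (m + ½) λ.
Snell's law: 1.0 sin 24.0° = 1.446 sin θ_r → sin θ_r = 0.281, cos θ_r = 0.960.
Minimum at m = 0: t = λ / (4 n cos θ_r) = 693 / (4 × 1.446 × 0.960) = 125 nm.

125 nm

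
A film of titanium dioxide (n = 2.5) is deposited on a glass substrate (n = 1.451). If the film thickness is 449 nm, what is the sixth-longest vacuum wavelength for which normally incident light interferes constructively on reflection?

408 nm

Top surface (1.0 → 2.5): reflection off a higher-index medium gives a half-wave phase shift.
Ray reflecting at the bottom interface goes from n = 2.5 toward n = 1.451: no phase shift.
The two reflections differ by half a wavelength.
With one net inversion, constructive interference in reflection requires 2 n t = (m + ½) λ.
λ = 2 n t / (m + ½). The sixth-longest wavelength is m = 5: λ = 2 × 2.5 × 449 / 5.50 = 408 nm.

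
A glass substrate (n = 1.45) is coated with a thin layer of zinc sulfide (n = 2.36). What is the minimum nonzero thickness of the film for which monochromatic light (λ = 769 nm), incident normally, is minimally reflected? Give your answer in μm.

Top surface (1.0 → 2.36): reflection off a higher-index medium gives a half-wave phase shift.
At the lower boundary (n = 2.36 to n = 1.45) the reflected ray undergoes no phase shift.
Net: one phase inversion between the two reflected rays.
With one net inversion, destructive interference in reflection requires 2 n t = m λ.
Minimum nonzero at m = 1: t = λ / (2 n) = 769 / (2 × 2.36) = 163 nm.

0.163 μm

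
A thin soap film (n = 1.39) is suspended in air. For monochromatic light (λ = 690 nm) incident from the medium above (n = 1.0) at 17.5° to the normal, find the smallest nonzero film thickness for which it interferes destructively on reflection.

254 nm

Ray reflecting at the top interface goes from n = 1.0 toward n = 1.39: a half-wave phase shift.
Bottom surface (1.39 → 1.0): reflection off a lower-index medium gives no phase shift.
The two reflections differ by half a wavelength.
So the condition for destructive reflection is 2 n t cos θ_r = m λ.
Snell's law: 1.0 sin 17.5° = 1.39 sin θ_r → sin θ_r = 0.216, cos θ_r = 0.976.
Minimum nonzero at m = 1: t = λ / (2 n cos θ_r) = 690 / (2 × 1.39 × 0.976) = 254 nm.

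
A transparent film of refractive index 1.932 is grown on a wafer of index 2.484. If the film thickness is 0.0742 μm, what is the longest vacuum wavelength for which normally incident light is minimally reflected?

573 nm

At the upper boundary (n = 1.0 to n = 1.932) the reflected ray undergoes a half-wave phase shift.
Bottom surface (1.932 → 2.484): reflection off a higher-index medium gives a half-wave phase shift.
Net: no relative phase inversion (both shifts match).
For minimum reflection here: 2 n t = (m + ½) λ.
λ = 2 n t / (m + ½). The longest wavelength is m = 0: λ = 2 × 1.932 × 74.2 / 0.500 = 573 nm.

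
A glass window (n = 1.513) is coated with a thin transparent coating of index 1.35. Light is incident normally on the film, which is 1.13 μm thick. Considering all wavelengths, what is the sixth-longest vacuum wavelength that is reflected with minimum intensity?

Ray reflecting at the top interface goes from n = 1.0 toward n = 1.35: a half-wave phase shift.
Bottom surface (1.35 → 1.513): reflection off a higher-index medium gives a half-wave phase shift.
Zero or two π shifts → no net half-wave offset.
So the condition for destructive reflection is 2 n t = (m + ½) λ.
λ = 2 n t / (m + ½). The sixth-longest wavelength is m = 5: λ = 2 × 1.35 × 1130 / 5.50 = 555 nm.

555 nm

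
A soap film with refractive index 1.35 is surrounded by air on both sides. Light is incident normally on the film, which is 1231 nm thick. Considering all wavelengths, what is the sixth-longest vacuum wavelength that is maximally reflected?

Ray reflecting at the top interface goes from n = 1.0 toward n = 1.35: a half-wave phase shift.
Bottom surface (1.35 → 1.0): reflection off a lower-index medium gives no phase shift.
Exactly one π shift → a net half-wave offset.
For bright reflection here: 2 n t = (m + ½) λ.
λ = 2 n t / (m + ½). The sixth-longest wavelength is m = 5: λ = 2 × 1.35 × 1231 / 5.50 = 604 nm.

604 nm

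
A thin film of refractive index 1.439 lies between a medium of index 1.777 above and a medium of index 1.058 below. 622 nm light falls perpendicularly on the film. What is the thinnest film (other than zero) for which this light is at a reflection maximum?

216 nm

Ray reflecting at the top interface goes from n = 1.777 toward n = 1.439: no phase shift.
Ray reflecting at the bottom interface goes from n = 1.439 toward n = 1.058: no phase shift.
Net: no relative phase inversion (both shifts match).
With no net inversion, constructive interference in reflection requires 2 n t = m λ.
Minimum nonzero at m = 1: t = λ / (2 n) = 622 / (2 × 1.439) = 216 nm.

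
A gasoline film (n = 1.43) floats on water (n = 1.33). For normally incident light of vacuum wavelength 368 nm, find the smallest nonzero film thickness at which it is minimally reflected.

129 nm

At the upper boundary (n = 1.0 to n = 1.43) the reflected ray undergoes a half-wave phase shift.
At the lower boundary (n = 1.43 to n = 1.33) the reflected ray undergoes no phase shift.
Net: one phase inversion between the two reflected rays.
With one net inversion, destructive interference in reflection requires 2 n t = m λ.
Minimum nonzero at m = 1: t = λ / (2 n) = 368 / (2 × 1.43) = 129 nm.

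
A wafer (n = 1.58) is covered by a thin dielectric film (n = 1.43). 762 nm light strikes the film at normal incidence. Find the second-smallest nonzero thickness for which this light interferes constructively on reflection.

At the upper boundary (n = 1.0 to n = 1.43) the reflected ray undergoes a half-wave phase shift.
Ray reflecting at the bottom interface goes from n = 1.43 toward n = 1.58: a half-wave phase shift.
Net: no relative phase inversion (both shifts match).
So the condition for constructive reflection is 2 n t = m λ.
The second-smallest nonzero thickness corresponds to m = 2: t = m λ / (2 n) = 2.00 × 762 / (2 × 1.43) = 533 nm.

533 nm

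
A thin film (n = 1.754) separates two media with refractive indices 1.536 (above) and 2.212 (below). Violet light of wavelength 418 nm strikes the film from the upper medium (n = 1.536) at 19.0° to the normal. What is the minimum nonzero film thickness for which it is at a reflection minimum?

At the upper boundary (n = 1.536 to n = 1.754) the reflected ray undergoes a half-wave phase shift.
Ray reflecting at the bottom interface goes from n = 1.754 toward n = 2.212: a half-wave phase shift.
Zero or two π shifts → no net half-wave offset.
For weak reflection here: 2 n t cos θ_r = (m + ½) λ.
Snell's law: 1.536 sin 19.0° = 1.754 sin θ_r → sin θ_r = 0.285, cos θ_r = 0.958.
Minimum at m = 0: t = λ / (4 n cos θ_r) = 418 / (4 × 1.754 × 0.958) = 62.2 nm.

62.2 nm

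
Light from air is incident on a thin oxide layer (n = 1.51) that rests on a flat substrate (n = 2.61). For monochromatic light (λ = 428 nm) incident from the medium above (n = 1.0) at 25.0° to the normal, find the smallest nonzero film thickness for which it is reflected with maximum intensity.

148 nm

At the upper boundary (n = 1.0 to n = 1.51) the reflected ray undergoes a half-wave phase shift.
At the lower boundary (n = 1.51 to n = 2.61) the reflected ray undergoes a half-wave phase shift.
Zero or two π shifts → no net half-wave offset.
So the condition for constructive reflection is 2 n t cos θ_r = m λ.
Snell's law: 1.0 sin 25.0° = 1.51 sin θ_r → sin θ_r = 0.280, cos θ_r = 0.960.
Minimum nonzero at m = 1: t = λ / (2 n cos θ_r) = 428 / (2 × 1.51 × 0.960) = 148 nm.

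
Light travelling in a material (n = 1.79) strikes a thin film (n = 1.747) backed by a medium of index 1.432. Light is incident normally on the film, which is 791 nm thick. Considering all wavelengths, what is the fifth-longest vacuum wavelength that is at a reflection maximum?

Ray reflecting at the top interface goes from n = 1.79 toward n = 1.747: no phase shift.
Bottom surface (1.747 → 1.432): reflection off a lower-index medium gives no phase shift.
Zero or two π shifts → no net half-wave offset.
For strong reflection here: 2 n t = m λ.
λ = 2 n t / m. The fifth-longest wavelength is m = 5: λ = 2 × 1.747 × 791 / 5.00 = 553 nm.

553 nm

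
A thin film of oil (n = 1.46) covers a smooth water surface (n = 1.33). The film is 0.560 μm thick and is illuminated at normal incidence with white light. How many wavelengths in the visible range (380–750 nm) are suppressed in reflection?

2

Top surface (1.0 → 1.46): reflection off a higher-index medium gives a half-wave phase shift.
Ray reflecting at the bottom interface goes from n = 1.46 toward n = 1.33: no phase shift.
The two reflections differ by half a wavelength.
So the condition for destructive reflection is 2 n t = m λ.
λ = 2 n t / m = 1635 / m nm.
m=2: 818 nm (IR); m=3: 545 nm (visible); m=4: 409 nm (visible); m=5: 327 nm (UV).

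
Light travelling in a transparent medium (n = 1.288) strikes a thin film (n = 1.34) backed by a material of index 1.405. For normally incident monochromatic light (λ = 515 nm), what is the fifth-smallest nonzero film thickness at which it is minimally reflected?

865 nm

At the upper boundary (n = 1.288 to n = 1.34) the reflected ray undergoes a half-wave phase shift.
Bottom surface (1.34 → 1.405): reflection off a higher-index medium gives a half-wave phase shift.
The two reflections carry the same phase change, so no net offset.
So the condition for destructive reflection is 2 n t = (m + ½) λ.
The fifth-smallest nonzero thickness corresponds to m = 4: t = (m + ½) λ / (2 n) = 4.50 × 515 / (2 × 1.34) = 865 nm.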